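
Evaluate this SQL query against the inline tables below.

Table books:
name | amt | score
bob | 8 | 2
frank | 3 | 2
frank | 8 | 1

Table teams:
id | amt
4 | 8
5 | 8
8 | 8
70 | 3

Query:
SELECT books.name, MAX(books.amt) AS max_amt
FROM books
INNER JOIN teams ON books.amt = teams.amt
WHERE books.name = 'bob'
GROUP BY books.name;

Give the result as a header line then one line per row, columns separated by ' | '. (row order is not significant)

After JOIN teams (7 rows):
books.name | books.amt | books.score | teams.id | teams.amt
bob | 8 | 2 | 4 | 8
bob | 8 | 2 | 5 | 8
bob | 8 | 2 | 8 | 8
frank | 3 | 2 | 70 | 3
frank | 8 | 1 | 4 | 8
frank | 8 | 1 | 5 | 8
frank | 8 | 1 | 8 | 8
After WHERE (3 rows):
books.name | books.amt | books.score | teams.id | teams.amt
bob | 8 | 2 | 4 | 8
bob | 8 | 2 | 5 | 8
bob | 8 | 2 | 8 | 8
After GROUP BY (1 rows):
books.name | max_amt
bob | 8

== RESULT ==
books.name | max_amt
bob | 8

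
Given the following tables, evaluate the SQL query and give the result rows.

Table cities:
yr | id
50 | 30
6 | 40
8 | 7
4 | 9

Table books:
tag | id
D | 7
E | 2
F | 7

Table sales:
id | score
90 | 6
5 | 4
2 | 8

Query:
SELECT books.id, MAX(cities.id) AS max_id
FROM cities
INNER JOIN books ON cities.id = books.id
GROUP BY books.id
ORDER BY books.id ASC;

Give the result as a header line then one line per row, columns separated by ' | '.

== RESULT ==
books.id | max_id
7 | 7

Derivation:
After JOIN books (2 rows):
cities.yr | cities.id | books.tag | books.id
8 | 7 | D | 7
8 | 7 | F | 7
After GROUP BY (1 rows):
books.id | max_id
7 | 7
After ORDER BY (1 rows):
books.id | max_id
7 | 7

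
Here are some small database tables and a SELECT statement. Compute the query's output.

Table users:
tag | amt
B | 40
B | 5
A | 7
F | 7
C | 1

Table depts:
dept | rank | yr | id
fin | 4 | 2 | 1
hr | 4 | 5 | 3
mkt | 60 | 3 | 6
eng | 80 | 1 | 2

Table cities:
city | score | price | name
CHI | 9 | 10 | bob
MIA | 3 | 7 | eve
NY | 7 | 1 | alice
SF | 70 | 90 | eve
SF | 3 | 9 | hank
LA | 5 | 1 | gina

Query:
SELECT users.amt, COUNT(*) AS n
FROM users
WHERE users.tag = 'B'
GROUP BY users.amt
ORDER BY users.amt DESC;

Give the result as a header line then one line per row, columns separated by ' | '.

== RESULT ==
users.amt | n
40 | 1
5 | 1

Derivation:
After WHERE (2 rows):
users.tag | users.amt
B | 40
B | 5
After GROUP BY (2 rows):
users.amt | n
40 | 1
5 | 1
After ORDER BY (2 rows):
users.amt | n
40 | 1
5 | 1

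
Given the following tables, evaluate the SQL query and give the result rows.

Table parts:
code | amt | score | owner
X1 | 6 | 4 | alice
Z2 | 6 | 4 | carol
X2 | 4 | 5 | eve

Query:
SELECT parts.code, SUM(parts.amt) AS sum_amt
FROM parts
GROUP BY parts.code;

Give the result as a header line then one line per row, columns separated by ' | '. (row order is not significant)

After GROUP BY (3 rows):
parts.code | sum_amt
X1 | 6
Z2 | 6
X2 | 4

== RESULT ==
parts.code | sum_amt
X1 | 6
Z2 | 6
X2 | 4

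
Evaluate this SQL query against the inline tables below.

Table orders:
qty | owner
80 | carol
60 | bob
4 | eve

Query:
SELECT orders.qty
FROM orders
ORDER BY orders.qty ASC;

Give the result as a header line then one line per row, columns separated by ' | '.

After SELECT (3 rows):
orders.qty
80
60
4
After ORDER BY (3 rows):
orders.qty
4
60
80

== RESULT ==
orders.qty
4
60
80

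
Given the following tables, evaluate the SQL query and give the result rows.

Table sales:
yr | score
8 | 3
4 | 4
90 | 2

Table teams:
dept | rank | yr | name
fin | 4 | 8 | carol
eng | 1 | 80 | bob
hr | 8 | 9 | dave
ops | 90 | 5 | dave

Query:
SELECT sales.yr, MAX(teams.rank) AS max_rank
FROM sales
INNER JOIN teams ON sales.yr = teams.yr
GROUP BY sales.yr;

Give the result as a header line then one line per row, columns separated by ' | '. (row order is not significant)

== RESULT ==
sales.yr | max_rank
8 | 4

Derivation:
After JOIN teams (1 rows):
sales.yr | sales.score | teams.dept | teams.rank | teams.yr | teams.name
8 | 3 | fin | 4 | 8 | carol
After GROUP BY (1 rows):
sales.yr | max_rank
8 | 4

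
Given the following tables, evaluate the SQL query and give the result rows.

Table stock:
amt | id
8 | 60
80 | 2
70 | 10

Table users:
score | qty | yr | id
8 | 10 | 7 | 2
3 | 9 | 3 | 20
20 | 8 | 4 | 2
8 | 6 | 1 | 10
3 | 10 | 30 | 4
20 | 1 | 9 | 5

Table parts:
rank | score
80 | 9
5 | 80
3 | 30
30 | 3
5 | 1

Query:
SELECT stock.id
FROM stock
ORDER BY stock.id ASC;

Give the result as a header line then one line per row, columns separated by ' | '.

After SELECT (3 rows):
stock.id
60
2
10
After ORDER BY (3 rows):
stock.id
2
10
60

== RESULT ==
stock.id
2
10
60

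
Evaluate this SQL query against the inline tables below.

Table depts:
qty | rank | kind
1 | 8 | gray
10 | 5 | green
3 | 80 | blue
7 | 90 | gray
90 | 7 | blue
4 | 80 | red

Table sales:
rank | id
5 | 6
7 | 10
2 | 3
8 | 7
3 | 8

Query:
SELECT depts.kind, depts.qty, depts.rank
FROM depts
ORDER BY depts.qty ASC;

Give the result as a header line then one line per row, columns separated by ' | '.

== RESULT ==
depts.kind | depts.qty | depts.rank
gray | 1 | 8
blue | 3 | 80
red | 4 | 80
gray | 7 | 90
green | 10 | 5
blue | 90 | 7

Derivation:
After SELECT (6 rows):
depts.kind | depts.qty | depts.rank
gray | 1 | 8
green | 10 | 5
blue | 3 | 80
gray | 7 | 90
blue | 90 | 7
red | 4 | 80
After ORDER BY (6 rows):
depts.kind | depts.qty | depts.rank
gray | 1 | 8
blue | 3 | 80
red | 4 | 80
gray | 7 | 90
green | 10 | 5
blue | 90 | 7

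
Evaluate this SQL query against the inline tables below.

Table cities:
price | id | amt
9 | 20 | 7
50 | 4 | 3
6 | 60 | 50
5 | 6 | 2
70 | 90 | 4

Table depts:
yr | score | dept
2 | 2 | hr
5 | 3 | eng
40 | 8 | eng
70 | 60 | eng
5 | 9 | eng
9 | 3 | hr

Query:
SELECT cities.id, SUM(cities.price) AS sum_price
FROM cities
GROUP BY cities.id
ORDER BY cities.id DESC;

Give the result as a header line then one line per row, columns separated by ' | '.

After GROUP BY (5 rows):
cities.id | sum_price
20 | 9
4 | 50
60 | 6
6 | 5
90 | 70
After ORDER BY (5 rows):
cities.id | sum_price
90 | 70
60 | 6
20 | 9
6 | 5
4 | 50

== RESULT ==
cities.id | sum_price
90 | 70
60 | 6
20 | 9
6 | 5
4 | 50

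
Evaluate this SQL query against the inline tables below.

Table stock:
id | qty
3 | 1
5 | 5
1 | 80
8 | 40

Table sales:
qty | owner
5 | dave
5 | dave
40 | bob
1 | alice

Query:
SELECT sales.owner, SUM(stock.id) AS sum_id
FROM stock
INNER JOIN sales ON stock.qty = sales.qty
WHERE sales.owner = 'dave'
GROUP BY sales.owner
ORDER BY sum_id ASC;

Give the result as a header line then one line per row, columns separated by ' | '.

== RESULT ==
sales.owner | sum_id
dave | 10

Derivation:
After JOIN sales (4 rows):
stock.id | stock.qty | sales.qty | sales.owner
3 | 1 | 1 | alice
5 | 5 | 5 | dave
5 | 5 | 5 | dave
8 | 40 | 40 | bob
After WHERE (2 rows):
stock.id | stock.qty | sales.qty | sales.owner
5 | 5 | 5 | dave
5 | 5 | 5 | dave
After GROUP BY (1 rows):
sales.owner | sum_id
dave | 10
After ORDER BY (1 rows):
sales.owner | sum_id
dave | 10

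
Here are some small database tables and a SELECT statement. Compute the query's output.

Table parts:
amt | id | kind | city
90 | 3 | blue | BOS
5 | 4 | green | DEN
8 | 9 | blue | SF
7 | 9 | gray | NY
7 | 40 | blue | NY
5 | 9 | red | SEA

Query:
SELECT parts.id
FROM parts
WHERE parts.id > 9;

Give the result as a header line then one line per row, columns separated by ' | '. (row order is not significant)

After WHERE (1 rows):
parts.amt | parts.id | parts.kind | parts.city
7 | 40 | blue | NY
After SELECT (1 rows):
parts.id
40

== RESULT ==
parts.id
40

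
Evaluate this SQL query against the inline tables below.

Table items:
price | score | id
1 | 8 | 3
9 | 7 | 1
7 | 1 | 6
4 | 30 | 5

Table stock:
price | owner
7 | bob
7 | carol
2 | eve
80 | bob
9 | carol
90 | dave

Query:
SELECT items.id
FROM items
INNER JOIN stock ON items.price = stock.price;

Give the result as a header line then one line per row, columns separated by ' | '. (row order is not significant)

== RESULT ==
items.id
1
6
6

Derivation:
After JOIN stock (3 rows):
items.price | items.score | items.id | stock.price | stock.owner
9 | 7 | 1 | 9 | carol
7 | 1 | 6 | 7 | bob
7 | 1 | 6 | 7 | carol
After SELECT (3 rows):
items.id
1
6
6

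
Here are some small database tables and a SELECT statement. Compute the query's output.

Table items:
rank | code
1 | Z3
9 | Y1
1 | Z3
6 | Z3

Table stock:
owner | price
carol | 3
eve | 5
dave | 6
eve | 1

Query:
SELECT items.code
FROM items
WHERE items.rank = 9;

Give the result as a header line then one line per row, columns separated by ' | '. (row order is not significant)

== RESULT ==
items.code
Y1

Derivation:
After WHERE (1 rows):
items.rank | items.code
9 | Y1
After SELECT (1 rows):
items.code
Y1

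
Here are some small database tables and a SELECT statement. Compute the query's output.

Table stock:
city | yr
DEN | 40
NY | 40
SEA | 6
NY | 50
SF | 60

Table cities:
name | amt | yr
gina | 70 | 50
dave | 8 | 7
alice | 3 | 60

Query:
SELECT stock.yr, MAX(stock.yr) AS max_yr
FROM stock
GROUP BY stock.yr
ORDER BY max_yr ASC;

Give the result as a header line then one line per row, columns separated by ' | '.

After GROUP BY (4 rows):
stock.yr | max_yr
40 | 40
6 | 6
50 | 50
60 | 60
After ORDER BY (4 rows):
stock.yr | max_yr
6 | 6
40 | 40
50 | 50
60 | 60

== RESULT ==
stock.yr | max_yr
6 | 6
40 | 40
50 | 50
60 | 60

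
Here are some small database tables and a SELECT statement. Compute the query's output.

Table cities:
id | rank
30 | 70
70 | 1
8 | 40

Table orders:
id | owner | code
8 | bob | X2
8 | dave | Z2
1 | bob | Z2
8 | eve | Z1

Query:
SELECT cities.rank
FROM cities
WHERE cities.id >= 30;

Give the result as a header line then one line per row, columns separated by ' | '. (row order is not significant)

After WHERE (2 rows):
cities.id | cities.rank
30 | 70
70 | 1
After SELECT (2 rows):
cities.rank
70
1

== RESULT ==
cities.rank
70
1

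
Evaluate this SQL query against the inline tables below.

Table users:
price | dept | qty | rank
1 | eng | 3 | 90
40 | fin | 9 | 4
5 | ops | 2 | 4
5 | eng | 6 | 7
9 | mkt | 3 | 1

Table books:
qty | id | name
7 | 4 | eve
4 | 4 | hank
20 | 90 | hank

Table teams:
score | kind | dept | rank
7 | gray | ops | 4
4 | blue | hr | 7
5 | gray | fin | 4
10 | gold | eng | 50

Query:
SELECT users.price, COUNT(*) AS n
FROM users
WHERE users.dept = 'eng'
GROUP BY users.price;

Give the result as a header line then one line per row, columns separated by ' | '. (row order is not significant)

After WHERE (2 rows):
users.price | users.dept | users.qty | users.rank
1 | eng | 3 | 90
5 | eng | 6 | 7
After GROUP BY (2 rows):
users.price | n
1 | 1
5 | 1

== RESULT ==
users.price | n
1 | 1
5 | 1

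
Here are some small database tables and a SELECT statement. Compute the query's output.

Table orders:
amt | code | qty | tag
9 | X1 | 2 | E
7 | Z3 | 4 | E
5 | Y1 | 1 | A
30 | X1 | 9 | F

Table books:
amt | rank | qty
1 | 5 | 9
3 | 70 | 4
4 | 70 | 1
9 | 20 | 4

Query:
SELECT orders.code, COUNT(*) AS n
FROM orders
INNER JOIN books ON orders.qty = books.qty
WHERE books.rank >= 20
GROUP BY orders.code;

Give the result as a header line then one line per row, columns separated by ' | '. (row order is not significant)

After JOIN books (4 rows):
orders.amt | orders.code | orders.qty | orders.tag | books.amt | books.rank | books.qty
7 | Z3 | 4 | E | 3 | 70 | 4
7 | Z3 | 4 | E | 9 | 20 | 4
5 | Y1 | 1 | A | 4 | 70 | 1
30 | X1 | 9 | F | 1 | 5 | 9
After WHERE (3 rows):
orders.amt | orders.code | orders.qty | orders.tag | books.amt | books.rank | books.qty
7 | Z3 | 4 | E | 3 | 70 | 4
7 | Z3 | 4 | E | 9 | 20 | 4
5 | Y1 | 1 | A | 4 | 70 | 1
After GROUP BY (2 rows):
orders.code | n
Z3 | 2
Y1 | 1

== RESULT ==
orders.code | n
Z3 | 2
Y1 | 1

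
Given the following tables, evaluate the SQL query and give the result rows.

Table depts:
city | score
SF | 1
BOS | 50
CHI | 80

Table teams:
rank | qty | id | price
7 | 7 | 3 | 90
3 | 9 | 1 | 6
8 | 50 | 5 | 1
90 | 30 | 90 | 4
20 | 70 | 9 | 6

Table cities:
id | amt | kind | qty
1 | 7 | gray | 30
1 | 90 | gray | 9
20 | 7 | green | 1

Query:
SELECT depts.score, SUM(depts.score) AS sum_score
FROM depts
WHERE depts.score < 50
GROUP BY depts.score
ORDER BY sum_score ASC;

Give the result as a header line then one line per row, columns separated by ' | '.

== RESULT ==
depts.score | sum_score
1 | 1

Derivation:
After WHERE (1 rows):
depts.city | depts.score
SF | 1
After GROUP BY (1 rows):
depts.score | sum_score
1 | 1
After ORDER BY (1 rows):
depts.score | sum_score
1 | 1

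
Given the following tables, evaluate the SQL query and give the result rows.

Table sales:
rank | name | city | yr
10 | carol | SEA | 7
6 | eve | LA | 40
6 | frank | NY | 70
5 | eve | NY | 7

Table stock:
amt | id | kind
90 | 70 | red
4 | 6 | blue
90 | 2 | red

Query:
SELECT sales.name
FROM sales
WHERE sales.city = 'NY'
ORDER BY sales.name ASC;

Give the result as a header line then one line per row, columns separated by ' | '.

== RESULT ==
sales.name
eve
frank

Derivation:
After WHERE (2 rows):
sales.rank | sales.name | sales.city | sales.yr
6 | frank | NY | 70
5 | eve | NY | 7
After SELECT (2 rows):
sales.name
frank
eve
After ORDER BY (2 rows):
sales.name
eve
frank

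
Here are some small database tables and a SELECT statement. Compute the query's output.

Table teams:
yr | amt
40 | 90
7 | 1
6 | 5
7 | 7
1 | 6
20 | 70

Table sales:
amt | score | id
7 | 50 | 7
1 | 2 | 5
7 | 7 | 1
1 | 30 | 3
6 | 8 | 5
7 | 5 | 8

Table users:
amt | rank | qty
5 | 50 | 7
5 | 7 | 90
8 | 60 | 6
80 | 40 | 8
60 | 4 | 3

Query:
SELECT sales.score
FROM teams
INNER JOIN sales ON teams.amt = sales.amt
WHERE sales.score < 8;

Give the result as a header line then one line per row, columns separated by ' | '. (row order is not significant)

== RESULT ==
sales.score
2
7
5

Derivation:
After JOIN sales (6 rows):
teams.yr | teams.amt | sales.amt | sales.score | sales.id
7 | 1 | 1 | 2 | 5
7 | 1 | 1 | 30 | 3
7 | 7 | 7 | 50 | 7
7 | 7 | 7 | 7 | 1
7 | 7 | 7 | 5 | 8
1 | 6 | 6 | 8 | 5
After WHERE (3 rows):
teams.yr | teams.amt | sales.amt | sales.score | sales.id
7 | 1 | 1 | 2 | 5
7 | 7 | 7 | 7 | 1
7 | 7 | 7 | 5 | 8
After SELECT (3 rows):
sales.score
2
7
5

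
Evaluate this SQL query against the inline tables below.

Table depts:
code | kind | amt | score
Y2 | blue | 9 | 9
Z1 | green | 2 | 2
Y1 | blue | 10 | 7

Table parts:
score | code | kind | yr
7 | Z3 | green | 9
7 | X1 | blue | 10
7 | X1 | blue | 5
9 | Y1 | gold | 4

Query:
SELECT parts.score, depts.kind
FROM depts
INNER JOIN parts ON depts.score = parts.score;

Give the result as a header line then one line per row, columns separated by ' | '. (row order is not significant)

== RESULT ==
parts.score | depts.kind
9 | blue
7 | blue
7 | blue
7 | blue

Derivation:
After JOIN parts (4 rows):
depts.code | depts.kind | depts.amt | depts.score | parts.score | parts.code | parts.kind | parts.yr
Y2 | blue | 9 | 9 | 9 | Y1 | gold | 4
Y1 | blue | 10 | 7 | 7 | Z3 | green | 9
Y1 | blue | 10 | 7 | 7 | X1 | blue | 10
Y1 | blue | 10 | 7 | 7 | X1 | blue | 5
After SELECT (4 rows):
parts.score | depts.kind
9 | blue
7 | blue
7 | blue
7 | blue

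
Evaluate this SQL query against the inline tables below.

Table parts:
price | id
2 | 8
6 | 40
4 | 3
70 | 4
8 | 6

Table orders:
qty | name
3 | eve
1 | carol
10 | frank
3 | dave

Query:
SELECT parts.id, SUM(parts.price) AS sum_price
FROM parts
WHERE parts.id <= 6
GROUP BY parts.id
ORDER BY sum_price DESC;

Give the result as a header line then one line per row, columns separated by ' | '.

After WHERE (3 rows):
parts.price | parts.id
4 | 3
70 | 4
8 | 6
After GROUP BY (3 rows):
parts.id | sum_price
3 | 4
4 | 70
6 | 8
After ORDER BY (3 rows):
parts.id | sum_price
4 | 70
6 | 8
3 | 4

== RESULT ==
parts.id | sum_price
4 | 70
6 | 8
3 | 4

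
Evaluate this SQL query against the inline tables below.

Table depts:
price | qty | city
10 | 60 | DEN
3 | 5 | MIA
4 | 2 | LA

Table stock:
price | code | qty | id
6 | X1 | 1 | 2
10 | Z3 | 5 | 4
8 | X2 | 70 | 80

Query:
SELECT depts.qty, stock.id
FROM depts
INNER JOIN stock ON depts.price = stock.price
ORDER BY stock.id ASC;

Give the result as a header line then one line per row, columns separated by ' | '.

After JOIN stock (1 rows):
depts.price | depts.qty | depts.city | stock.price | stock.code | stock.qty | stock.id
10 | 60 | DEN | 10 | Z3 | 5 | 4
After SELECT (1 rows):
depts.qty | stock.id
60 | 4
After ORDER BY (1 rows):
depts.qty | stock.id
60 | 4

== RESULT ==
depts.qty | stock.id
60 | 4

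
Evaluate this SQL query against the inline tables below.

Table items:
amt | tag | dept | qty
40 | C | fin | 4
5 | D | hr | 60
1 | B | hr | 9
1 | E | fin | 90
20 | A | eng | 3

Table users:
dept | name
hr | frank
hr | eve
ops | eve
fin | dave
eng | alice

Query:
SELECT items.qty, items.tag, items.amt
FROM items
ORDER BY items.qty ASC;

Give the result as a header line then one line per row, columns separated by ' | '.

== RESULT ==
items.qty | items.tag | items.amt
3 | A | 20
4 | C | 40
9 | B | 1
60 | D | 5
90 | E | 1

Derivation:
After SELECT (5 rows):
items.qty | items.tag | items.amt
4 | C | 40
60 | D | 5
9 | B | 1
90 | E | 1
3 | A | 20
After ORDER BY (5 rows):
items.qty | items.tag | items.amt
3 | A | 20
4 | C | 40
9 | B | 1
60 | D | 5
90 | E | 1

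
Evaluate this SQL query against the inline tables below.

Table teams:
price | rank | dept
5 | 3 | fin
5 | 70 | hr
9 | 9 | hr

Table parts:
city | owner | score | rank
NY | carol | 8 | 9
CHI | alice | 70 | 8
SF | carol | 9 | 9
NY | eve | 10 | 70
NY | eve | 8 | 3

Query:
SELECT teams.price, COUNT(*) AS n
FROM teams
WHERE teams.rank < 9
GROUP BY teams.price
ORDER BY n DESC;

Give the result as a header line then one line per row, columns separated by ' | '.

After WHERE (1 rows):
teams.price | teams.rank | teams.dept
5 | 3 | fin
After GROUP BY (1 rows):
teams.price | n
5 | 1
After ORDER BY (1 rows):
teams.price | n
5 | 1

== RESULT ==
teams.price | n
5 | 1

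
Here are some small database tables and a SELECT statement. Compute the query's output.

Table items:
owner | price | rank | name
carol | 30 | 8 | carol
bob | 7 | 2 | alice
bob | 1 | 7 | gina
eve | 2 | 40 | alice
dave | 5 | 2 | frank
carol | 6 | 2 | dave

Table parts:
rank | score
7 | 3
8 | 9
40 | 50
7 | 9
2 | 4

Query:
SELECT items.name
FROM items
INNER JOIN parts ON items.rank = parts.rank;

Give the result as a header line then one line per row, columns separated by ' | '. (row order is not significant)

After JOIN parts (7 rows):
items.owner | items.price | items.rank | items.name | parts.rank | parts.score
carol | 30 | 8 | carol | 8 | 9
bob | 7 | 2 | alice | 2 | 4
bob | 1 | 7 | gina | 7 | 3
bob | 1 | 7 | gina | 7 | 9
eve | 2 | 40 | alice | 40 | 50
dave | 5 | 2 | frank | 2 | 4
carol | 6 | 2 | dave | 2 | 4
After SELECT (7 rows):
items.name
carol
alice
gina
gina
alice
frank
dave

== RESULT ==
items.name
carol
alice
gina
gina
alice
frank
dave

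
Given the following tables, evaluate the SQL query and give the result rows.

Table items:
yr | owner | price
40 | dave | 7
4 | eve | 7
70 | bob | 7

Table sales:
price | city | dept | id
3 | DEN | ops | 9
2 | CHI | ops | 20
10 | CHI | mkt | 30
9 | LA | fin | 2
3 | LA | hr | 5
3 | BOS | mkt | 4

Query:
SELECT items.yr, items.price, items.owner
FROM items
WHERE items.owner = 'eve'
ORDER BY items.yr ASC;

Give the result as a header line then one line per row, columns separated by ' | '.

== RESULT ==
items.yr | items.price | items.owner
4 | 7 | eve

Derivation:
After WHERE (1 rows):
items.yr | items.owner | items.price
4 | eve | 7
After SELECT (1 rows):
items.yr | items.price | items.owner
4 | 7 | eve
After ORDER BY (1 rows):
items.yr | items.price | items.owner
4 | 7 | eve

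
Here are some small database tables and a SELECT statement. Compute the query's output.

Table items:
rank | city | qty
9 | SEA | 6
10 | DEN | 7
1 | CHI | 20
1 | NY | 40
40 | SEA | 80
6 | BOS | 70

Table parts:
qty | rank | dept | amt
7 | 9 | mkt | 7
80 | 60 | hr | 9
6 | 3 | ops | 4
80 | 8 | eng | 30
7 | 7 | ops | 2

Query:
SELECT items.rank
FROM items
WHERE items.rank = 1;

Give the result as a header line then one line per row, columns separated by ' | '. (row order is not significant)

== RESULT ==
items.rank
1
1

Derivation:
After WHERE (2 rows):
items.rank | items.city | items.qty
1 | CHI | 20
1 | NY | 40
After SELECT (2 rows):
items.rank
1
1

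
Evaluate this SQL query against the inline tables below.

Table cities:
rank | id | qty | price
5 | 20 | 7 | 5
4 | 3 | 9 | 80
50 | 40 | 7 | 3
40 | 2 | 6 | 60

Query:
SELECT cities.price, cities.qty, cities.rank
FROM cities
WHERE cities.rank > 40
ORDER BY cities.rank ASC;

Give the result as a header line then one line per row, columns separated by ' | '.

After WHERE (1 rows):
cities.rank | cities.id | cities.qty | cities.price
50 | 40 | 7 | 3
After SELECT (1 rows):
cities.price | cities.qty | cities.rank
3 | 7 | 50
After ORDER BY (1 rows):
cities.price | cities.qty | cities.rank
3 | 7 | 50

== RESULT ==
cities.price | cities.qty | cities.rank
3 | 7 | 50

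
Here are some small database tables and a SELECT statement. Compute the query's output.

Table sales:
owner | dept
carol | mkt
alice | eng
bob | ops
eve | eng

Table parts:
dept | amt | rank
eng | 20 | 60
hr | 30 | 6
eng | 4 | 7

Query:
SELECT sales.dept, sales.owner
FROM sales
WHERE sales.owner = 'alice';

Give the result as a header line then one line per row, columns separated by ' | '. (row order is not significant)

After WHERE (1 rows):
sales.owner | sales.dept
alice | eng
After SELECT (1 rows):
sales.dept | sales.owner
eng | alice

== RESULT ==
sales.dept | sales.owner
eng | alice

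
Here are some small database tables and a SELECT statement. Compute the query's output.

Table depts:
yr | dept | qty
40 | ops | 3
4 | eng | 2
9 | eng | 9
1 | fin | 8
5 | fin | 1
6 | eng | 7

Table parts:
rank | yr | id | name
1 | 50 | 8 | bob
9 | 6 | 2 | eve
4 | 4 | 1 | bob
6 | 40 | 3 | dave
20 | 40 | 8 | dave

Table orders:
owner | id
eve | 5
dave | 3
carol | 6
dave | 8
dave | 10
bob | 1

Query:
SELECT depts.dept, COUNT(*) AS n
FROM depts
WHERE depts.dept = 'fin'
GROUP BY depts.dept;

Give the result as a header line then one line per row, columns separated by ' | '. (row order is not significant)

After WHERE (2 rows):
depts.yr | depts.dept | depts.qty
1 | fin | 8
5 | fin | 1
After GROUP BY (1 rows):
depts.dept | n
fin | 2

== RESULT ==
depts.dept | n
fin | 2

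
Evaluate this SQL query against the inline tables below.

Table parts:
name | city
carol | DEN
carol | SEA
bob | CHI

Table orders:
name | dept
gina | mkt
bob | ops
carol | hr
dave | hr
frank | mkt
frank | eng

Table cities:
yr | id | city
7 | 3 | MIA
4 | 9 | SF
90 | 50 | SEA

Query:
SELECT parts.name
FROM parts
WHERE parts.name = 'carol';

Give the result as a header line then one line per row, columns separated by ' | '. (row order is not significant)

== RESULT ==
parts.name
carol
carol

Derivation:
After WHERE (2 rows):
parts.name | parts.city
carol | DEN
carol | SEA
After SELECT (2 rows):
parts.name
carol
carol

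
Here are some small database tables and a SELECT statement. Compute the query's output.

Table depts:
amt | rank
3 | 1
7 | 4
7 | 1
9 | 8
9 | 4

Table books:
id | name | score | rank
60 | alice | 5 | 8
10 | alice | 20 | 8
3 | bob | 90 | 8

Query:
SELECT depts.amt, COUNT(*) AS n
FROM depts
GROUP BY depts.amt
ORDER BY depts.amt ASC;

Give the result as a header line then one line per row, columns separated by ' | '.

After GROUP BY (3 rows):
depts.amt | n
3 | 1
7 | 2
9 | 2
After ORDER BY (3 rows):
depts.amt | n
3 | 1
7 | 2
9 | 2

== RESULT ==
depts.amt | n
3 | 1
7 | 2
9 | 2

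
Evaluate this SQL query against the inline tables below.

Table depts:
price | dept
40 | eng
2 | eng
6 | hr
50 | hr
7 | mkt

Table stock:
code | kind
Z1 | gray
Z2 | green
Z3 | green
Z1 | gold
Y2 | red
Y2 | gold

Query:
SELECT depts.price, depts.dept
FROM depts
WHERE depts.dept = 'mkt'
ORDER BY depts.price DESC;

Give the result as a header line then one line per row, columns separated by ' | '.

== RESULT ==
depts.price | depts.dept
7 | mkt

Derivation:
After WHERE (1 rows):
depts.price | depts.dept
7 | mkt
After SELECT (1 rows):
depts.price | depts.dept
7 | mkt
After ORDER BY (1 rows):
depts.price | depts.dept
7 | mkt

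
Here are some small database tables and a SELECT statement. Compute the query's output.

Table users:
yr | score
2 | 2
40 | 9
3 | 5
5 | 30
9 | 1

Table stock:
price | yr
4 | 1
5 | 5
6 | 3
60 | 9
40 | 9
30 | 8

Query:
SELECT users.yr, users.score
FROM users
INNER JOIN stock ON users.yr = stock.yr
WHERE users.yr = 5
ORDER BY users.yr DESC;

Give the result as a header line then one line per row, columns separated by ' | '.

== RESULT ==
users.yr | users.score
5 | 30

Derivation:
After JOIN stock (4 rows):
users.yr | users.score | stock.price | stock.yr
3 | 5 | 6 | 3
5 | 30 | 5 | 5
9 | 1 | 60 | 9
9 | 1 | 40 | 9
After WHERE (1 rows):
users.yr | users.score | stock.price | stock.yr
5 | 30 | 5 | 5
After SELECT (1 rows):
users.yr | users.score
5 | 30
After ORDER BY (1 rows):
users.yr | users.score
5 | 30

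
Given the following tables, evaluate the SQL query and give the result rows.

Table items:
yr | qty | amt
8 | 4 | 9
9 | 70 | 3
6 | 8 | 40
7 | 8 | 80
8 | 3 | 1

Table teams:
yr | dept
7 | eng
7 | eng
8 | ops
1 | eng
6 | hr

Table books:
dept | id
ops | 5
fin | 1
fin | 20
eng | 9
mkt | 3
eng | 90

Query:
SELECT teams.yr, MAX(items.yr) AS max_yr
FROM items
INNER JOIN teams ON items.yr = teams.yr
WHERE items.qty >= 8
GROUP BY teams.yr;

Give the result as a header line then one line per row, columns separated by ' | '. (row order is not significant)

== RESULT ==
teams.yr | max_yr
6 | 6
7 | 7

Derivation:
After JOIN teams (5 rows):
items.yr | items.qty | items.amt | teams.yr | teams.dept
8 | 4 | 9 | 8 | ops
6 | 8 | 40 | 6 | hr
7 | 8 | 80 | 7 | eng
7 | 8 | 80 | 7 | eng
8 | 3 | 1 | 8 | ops
After WHERE (3 rows):
items.yr | items.qty | items.amt | teams.yr | teams.dept
6 | 8 | 40 | 6 | hr
7 | 8 | 80 | 7 | eng
7 | 8 | 80 | 7 | eng
After GROUP BY (2 rows):
teams.yr | max_yr
6 | 6
7 | 7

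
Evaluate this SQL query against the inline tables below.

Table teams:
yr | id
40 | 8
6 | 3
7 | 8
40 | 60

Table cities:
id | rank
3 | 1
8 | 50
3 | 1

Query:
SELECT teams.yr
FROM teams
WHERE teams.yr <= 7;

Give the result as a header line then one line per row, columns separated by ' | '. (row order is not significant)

After WHERE (2 rows):
teams.yr | teams.id
6 | 3
7 | 8
After SELECT (2 rows):
teams.yr
6
7

== RESULT ==
teams.yr
6
7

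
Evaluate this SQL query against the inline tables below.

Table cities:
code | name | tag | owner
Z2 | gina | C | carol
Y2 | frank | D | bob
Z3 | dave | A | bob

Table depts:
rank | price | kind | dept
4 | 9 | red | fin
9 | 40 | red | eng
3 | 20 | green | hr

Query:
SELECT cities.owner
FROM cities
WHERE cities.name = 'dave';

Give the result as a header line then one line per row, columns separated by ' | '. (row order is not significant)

== RESULT ==
cities.owner
bob

Derivation:
After WHERE (1 rows):
cities.code | cities.name | cities.tag | cities.owner
Z3 | dave | A | bob
After SELECT (1 rows):
cities.owner
bob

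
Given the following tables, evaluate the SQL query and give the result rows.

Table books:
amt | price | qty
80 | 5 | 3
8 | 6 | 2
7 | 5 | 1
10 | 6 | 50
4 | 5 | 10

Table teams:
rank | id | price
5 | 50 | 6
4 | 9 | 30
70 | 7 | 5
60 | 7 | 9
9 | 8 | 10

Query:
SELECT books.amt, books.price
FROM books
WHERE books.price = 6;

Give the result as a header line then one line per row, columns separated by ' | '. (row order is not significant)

After WHERE (2 rows):
books.amt | books.price | books.qty
8 | 6 | 2
10 | 6 | 50
After SELECT (2 rows):
books.amt | books.price
8 | 6
10 | 6

== RESULT ==
books.amt | books.price
8 | 6
10 | 6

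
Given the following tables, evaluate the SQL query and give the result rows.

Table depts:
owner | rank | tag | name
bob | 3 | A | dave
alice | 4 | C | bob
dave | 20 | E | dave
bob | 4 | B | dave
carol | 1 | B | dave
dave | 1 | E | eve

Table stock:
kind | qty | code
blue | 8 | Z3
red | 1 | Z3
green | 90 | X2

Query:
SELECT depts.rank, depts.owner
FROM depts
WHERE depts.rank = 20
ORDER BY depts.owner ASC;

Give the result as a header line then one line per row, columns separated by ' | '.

After WHERE (1 rows):
depts.owner | depts.rank | depts.tag | depts.name
dave | 20 | E | dave
After SELECT (1 rows):
depts.rank | depts.owner
20 | dave
After ORDER BY (1 rows):
depts.rank | depts.owner
20 | dave

== RESULT ==
depts.rank | depts.owner
20 | dave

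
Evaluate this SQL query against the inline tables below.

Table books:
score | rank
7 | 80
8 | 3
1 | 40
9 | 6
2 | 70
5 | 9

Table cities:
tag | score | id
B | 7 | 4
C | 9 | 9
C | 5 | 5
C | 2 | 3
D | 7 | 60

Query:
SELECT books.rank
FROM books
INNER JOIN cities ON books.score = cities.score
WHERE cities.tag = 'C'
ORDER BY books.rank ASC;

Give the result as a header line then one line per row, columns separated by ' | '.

After JOIN cities (5 rows):
books.score | books.rank | cities.tag | cities.score | cities.id
7 | 80 | B | 7 | 4
7 | 80 | D | 7 | 60
9 | 6 | C | 9 | 9
2 | 70 | C | 2 | 3
5 | 9 | C | 5 | 5
After WHERE (3 rows):
books.score | books.rank | cities.tag | cities.score | cities.id
9 | 6 | C | 9 | 9
2 | 70 | C | 2 | 3
5 | 9 | C | 5 | 5
After SELECT (3 rows):
books.rank
6
70
9
After ORDER BY (3 rows):
books.rank
6
9
70

== RESULT ==
books.rank
6
9
70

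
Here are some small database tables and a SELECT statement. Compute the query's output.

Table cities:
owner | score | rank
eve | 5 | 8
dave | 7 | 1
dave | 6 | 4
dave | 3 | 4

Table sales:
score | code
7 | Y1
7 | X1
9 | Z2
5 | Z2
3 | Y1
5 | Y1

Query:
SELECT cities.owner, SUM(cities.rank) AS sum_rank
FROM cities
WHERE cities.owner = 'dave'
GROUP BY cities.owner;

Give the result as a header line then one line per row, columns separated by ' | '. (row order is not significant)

After WHERE (3 rows):
cities.owner | cities.score | cities.rank
dave | 7 | 1
dave | 6 | 4
dave | 3 | 4
After GROUP BY (1 rows):
cities.owner | sum_rank
dave | 9

== RESULT ==
cities.owner | sum_rank
dave | 9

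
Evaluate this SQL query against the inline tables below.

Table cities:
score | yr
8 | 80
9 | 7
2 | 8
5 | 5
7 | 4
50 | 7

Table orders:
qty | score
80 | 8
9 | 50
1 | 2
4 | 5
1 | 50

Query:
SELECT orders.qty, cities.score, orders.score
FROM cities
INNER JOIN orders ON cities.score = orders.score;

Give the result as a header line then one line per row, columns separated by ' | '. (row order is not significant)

== RESULT ==
orders.qty | cities.score | orders.score
80 | 8 | 8
1 | 2 | 2
4 | 5 | 5
9 | 50 | 50
1 | 50 | 50

Derivation:
After JOIN orders (5 rows):
cities.score | cities.yr | orders.qty | orders.score
8 | 80 | 80 | 8
2 | 8 | 1 | 2
5 | 5 | 4 | 5
50 | 7 | 9 | 50
50 | 7 | 1 | 50
After SELECT (5 rows):
orders.qty | cities.score | orders.score
80 | 8 | 8
1 | 2 | 2
4 | 5 | 5
9 | 50 | 50
1 | 50 | 50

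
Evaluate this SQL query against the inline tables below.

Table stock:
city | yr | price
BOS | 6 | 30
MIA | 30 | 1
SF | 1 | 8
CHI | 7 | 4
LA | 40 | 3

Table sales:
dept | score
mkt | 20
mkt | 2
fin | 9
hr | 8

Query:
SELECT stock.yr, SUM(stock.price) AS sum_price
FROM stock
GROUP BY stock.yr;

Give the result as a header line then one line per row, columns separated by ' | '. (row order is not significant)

After GROUP BY (5 rows):
stock.yr | sum_price
6 | 30
30 | 1
1 | 8
7 | 4
40 | 3

== RESULT ==
stock.yr | sum_price
6 | 30
30 | 1
1 | 8
7 | 4
40 | 3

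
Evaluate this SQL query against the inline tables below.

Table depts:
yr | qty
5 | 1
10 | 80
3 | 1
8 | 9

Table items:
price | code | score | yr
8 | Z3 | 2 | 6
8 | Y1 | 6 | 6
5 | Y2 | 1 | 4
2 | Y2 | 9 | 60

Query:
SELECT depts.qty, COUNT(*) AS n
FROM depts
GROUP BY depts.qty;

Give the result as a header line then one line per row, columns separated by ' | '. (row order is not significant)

After GROUP BY (3 rows):
depts.qty | n
1 | 2
80 | 1
9 | 1

== RESULT ==
depts.qty | n
1 | 2
80 | 1
9 | 1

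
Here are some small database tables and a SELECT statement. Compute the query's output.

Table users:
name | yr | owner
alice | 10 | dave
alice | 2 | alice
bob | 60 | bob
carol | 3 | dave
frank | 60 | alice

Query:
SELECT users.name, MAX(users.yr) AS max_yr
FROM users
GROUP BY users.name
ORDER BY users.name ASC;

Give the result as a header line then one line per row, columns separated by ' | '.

After GROUP BY (4 rows):
users.name | max_yr
alice | 10
bob | 60
carol | 3
frank | 60
After ORDER BY (4 rows):
users.name | max_yr
alice | 10
bob | 60
carol | 3
frank | 60

== RESULT ==
users.name | max_yr
alice | 10
bob | 60
carol | 3
frank | 60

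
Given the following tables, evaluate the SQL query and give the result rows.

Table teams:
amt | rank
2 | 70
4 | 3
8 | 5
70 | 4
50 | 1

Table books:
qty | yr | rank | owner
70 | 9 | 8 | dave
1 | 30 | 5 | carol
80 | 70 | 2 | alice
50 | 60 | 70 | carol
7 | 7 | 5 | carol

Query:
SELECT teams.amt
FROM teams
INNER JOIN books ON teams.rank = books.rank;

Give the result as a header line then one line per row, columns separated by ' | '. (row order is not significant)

After JOIN books (3 rows):
teams.amt | teams.rank | books.qty | books.yr | books.rank | books.owner
2 | 70 | 50 | 60 | 70 | carol
8 | 5 | 1 | 30 | 5 | carol
8 | 5 | 7 | 7 | 5 | carol
After SELECT (3 rows):
teams.amt
2
8
8

== RESULT ==
teams.amt
2
8
8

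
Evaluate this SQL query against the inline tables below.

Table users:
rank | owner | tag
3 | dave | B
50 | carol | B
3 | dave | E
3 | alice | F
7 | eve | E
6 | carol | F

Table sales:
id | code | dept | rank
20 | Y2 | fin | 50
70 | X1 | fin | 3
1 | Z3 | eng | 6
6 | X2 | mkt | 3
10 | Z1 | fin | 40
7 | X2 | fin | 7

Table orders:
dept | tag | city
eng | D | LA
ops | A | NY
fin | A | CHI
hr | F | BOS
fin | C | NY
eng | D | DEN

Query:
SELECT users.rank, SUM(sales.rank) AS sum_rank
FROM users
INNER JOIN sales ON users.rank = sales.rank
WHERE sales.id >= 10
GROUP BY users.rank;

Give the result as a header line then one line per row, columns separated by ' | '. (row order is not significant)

After JOIN sales (9 rows):
users.rank | users.owner | users.tag | sales.id | sales.code | sales.dept | sales.rank
3 | dave | B | 70 | X1 | fin | 3
3 | dave | B | 6 | X2 | mkt | 3
50 | carol | B | 20 | Y2 | fin | 50
3 | dave | E | 70 | X1 | fin | 3
3 | dave | E | 6 | X2 | mkt | 3
3 | alice | F | 70 | X1 | fin | 3
3 | alice | F | 6 | X2 | mkt | 3
7 | eve | E | 7 | X2 | fin | 7
6 | carol | F | 1 | Z3 | eng | 6
After WHERE (4 rows):
users.rank | users.owner | users.tag | sales.id | sales.code | sales.dept | sales.rank
3 | dave | B | 70 | X1 | fin | 3
50 | carol | B | 20 | Y2 | fin | 50
3 | dave | E | 70 | X1 | fin | 3
3 | alice | F | 70 | X1 | fin | 3
After GROUP BY (2 rows):
users.rank | sum_rank
3 | 9
50 | 50

== RESULT ==
users.rank | sum_rank
3 | 9
50 | 50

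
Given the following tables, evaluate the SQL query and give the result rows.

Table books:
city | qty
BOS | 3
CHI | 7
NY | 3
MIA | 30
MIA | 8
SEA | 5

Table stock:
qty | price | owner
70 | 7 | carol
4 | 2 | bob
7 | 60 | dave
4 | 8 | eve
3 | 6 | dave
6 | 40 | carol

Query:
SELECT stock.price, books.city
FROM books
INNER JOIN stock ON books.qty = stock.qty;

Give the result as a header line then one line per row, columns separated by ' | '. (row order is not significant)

== RESULT ==
stock.price | books.city
6 | BOS
60 | CHI
6 | NY

Derivation:
After JOIN stock (3 rows):
books.city | books.qty | stock.qty | stock.price | stock.owner
BOS | 3 | 3 | 6 | dave
CHI | 7 | 7 | 60 | dave
NY | 3 | 3 | 6 | dave
After SELECT (3 rows):
stock.price | books.city
6 | BOS
60 | CHI
6 | NY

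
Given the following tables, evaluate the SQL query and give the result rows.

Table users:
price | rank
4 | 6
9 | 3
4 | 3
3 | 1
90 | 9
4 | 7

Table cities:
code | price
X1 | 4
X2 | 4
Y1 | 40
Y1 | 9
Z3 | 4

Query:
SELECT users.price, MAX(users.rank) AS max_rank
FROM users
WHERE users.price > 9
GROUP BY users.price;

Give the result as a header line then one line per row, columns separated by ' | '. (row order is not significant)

== RESULT ==
users.price | max_rank
90 | 9

Derivation:
After WHERE (1 rows):
users.price | users.rank
90 | 9
After GROUP BY (1 rows):
users.price | max_rank
90 | 9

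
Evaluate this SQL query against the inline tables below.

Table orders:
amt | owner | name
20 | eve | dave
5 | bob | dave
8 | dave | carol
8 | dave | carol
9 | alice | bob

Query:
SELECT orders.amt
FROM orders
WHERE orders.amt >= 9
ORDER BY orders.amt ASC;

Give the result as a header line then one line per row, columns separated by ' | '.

After WHERE (2 rows):
orders.amt | orders.owner | orders.name
20 | eve | dave
9 | alice | bob
After SELECT (2 rows):
orders.amt
20
9
After ORDER BY (2 rows):
orders.amt
9
20

== RESULT ==
orders.amt
9
20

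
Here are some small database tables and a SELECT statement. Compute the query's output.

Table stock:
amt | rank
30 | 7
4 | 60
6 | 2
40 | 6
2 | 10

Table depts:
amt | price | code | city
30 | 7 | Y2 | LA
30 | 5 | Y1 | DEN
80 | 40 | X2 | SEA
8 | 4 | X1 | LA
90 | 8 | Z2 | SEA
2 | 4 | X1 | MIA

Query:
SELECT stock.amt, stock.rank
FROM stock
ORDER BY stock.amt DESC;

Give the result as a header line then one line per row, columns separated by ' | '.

After SELECT (5 rows):
stock.amt | stock.rank
30 | 7
4 | 60
6 | 2
40 | 6
2 | 10
After ORDER BY (5 rows):
stock.amt | stock.rank
40 | 6
30 | 7
6 | 2
4 | 60
2 | 10

== RESULT ==
stock.amt | stock.rank
40 | 6
30 | 7
6 | 2
4 | 60
2 | 10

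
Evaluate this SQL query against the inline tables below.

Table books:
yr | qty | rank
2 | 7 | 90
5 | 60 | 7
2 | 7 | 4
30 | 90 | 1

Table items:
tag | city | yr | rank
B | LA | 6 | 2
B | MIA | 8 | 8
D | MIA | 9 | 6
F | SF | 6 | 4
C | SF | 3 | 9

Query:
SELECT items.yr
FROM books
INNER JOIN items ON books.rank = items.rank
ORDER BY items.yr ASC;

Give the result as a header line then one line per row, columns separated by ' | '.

== RESULT ==
items.yr
6

Derivation:
After JOIN items (1 rows):
books.yr | books.qty | books.rank | items.tag | items.city | items.yr | items.rank
2 | 7 | 4 | F | SF | 6 | 4
After SELECT (1 rows):
items.yr
6
After ORDER BY (1 rows):
items.yr
6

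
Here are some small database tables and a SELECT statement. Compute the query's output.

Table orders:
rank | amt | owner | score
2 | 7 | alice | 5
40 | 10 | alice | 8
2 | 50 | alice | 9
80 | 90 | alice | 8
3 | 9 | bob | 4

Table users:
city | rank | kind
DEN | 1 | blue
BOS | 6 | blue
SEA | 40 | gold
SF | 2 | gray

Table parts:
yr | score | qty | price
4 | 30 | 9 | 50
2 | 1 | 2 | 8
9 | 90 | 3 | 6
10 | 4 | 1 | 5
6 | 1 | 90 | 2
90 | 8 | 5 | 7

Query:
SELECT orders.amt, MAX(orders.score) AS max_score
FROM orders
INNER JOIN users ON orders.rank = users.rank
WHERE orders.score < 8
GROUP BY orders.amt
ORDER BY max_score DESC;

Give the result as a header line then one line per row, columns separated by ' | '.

After JOIN users (3 rows):
orders.rank | orders.amt | orders.owner | orders.score | users.city | users.rank | users.kind
2 | 7 | alice | 5 | SF | 2 | gray
40 | 10 | alice | 8 | SEA | 40 | gold
2 | 50 | alice | 9 | SF | 2 | gray
After WHERE (1 rows):
orders.rank | orders.amt | orders.owner | orders.score | users.city | users.rank | users.kind
2 | 7 | alice | 5 | SF | 2 | gray
After GROUP BY (1 rows):
orders.amt | max_score
7 | 5
After ORDER BY (1 rows):
orders.amt | max_score
7 | 5

== RESULT ==
orders.amt | max_score
7 | 5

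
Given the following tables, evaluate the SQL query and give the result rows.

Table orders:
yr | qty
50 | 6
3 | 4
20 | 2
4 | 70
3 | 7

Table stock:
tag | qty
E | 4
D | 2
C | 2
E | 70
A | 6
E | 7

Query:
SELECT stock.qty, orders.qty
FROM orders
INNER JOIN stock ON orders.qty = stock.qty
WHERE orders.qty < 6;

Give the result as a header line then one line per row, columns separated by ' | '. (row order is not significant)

== RESULT ==
stock.qty | orders.qty
4 | 4
2 | 2
2 | 2

Derivation:
After JOIN stock (6 rows):
orders.yr | orders.qty | stock.tag | stock.qty
50 | 6 | A | 6
3 | 4 | E | 4
20 | 2 | D | 2
20 | 2 | C | 2
4 | 70 | E | 70
3 | 7 | E | 7
After WHERE (3 rows):
orders.yr | orders.qty | stock.tag | stock.qty
3 | 4 | E | 4
20 | 2 | D | 2
20 | 2 | C | 2
After SELECT (3 rows):
stock.qty | orders.qty
4 | 4
2 | 2
2 | 2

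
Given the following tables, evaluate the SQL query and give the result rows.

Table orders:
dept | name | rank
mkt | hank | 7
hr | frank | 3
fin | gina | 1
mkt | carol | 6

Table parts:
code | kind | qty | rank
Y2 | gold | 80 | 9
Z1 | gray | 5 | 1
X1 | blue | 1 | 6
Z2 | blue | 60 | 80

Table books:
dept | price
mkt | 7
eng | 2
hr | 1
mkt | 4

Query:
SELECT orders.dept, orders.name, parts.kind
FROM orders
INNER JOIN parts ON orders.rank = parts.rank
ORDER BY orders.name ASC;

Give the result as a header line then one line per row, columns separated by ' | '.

After JOIN parts (2 rows):
orders.dept | orders.name | orders.rank | parts.code | parts.kind | parts.qty | parts.rank
fin | gina | 1 | Z1 | gray | 5 | 1
mkt | carol | 6 | X1 | blue | 1 | 6
After SELECT (2 rows):
orders.dept | orders.name | parts.kind
fin | gina | gray
mkt | carol | blue
After ORDER BY (2 rows):
orders.dept | orders.name | parts.kind
mkt | carol | blue
fin | gina | gray

== RESULT ==
orders.dept | orders.name | parts.kind
mkt | carol | blue
fin | gina | gray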